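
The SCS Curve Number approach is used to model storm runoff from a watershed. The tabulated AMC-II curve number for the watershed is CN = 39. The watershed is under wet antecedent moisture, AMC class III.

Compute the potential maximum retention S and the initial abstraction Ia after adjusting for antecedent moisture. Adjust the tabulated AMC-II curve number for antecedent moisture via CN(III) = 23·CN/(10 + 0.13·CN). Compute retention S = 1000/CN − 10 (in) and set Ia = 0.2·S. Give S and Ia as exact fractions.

CN(III) from CN(II)=39: (23·39)/(10 + 0.13·39) = 89700/1507 ≈ 59.522
Retention S: 1000/CN − 10 with CN=59.522 → S = 6100/897 ≈ 6.800 in
Ia = 0.2·(6100/897) = 1220/897 in ≈ 1.360 in

S = 6100/897 in ≈ 6.800 in; Ia = 1220/897 in ≈ 1.360 in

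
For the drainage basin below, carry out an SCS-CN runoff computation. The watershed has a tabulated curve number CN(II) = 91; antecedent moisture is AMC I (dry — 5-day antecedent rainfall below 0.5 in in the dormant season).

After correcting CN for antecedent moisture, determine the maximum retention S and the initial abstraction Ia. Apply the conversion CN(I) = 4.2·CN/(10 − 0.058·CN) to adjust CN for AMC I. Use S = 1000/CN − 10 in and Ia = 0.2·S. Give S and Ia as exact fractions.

Dry (AMC I): CN(I) = 4.2·91/(10 − 0.058·91) = (1911/5)/(2361/500) = 63700/787 ≈ 80.940
Retention S: 1000/CN − 10 with CN=80.940 → S = 1500/637 ≈ 2.355 in
Ia = 0.2S: 0.2·2.355 = 0.471 in (exactly 300/637)

S = 1500/637 in ≈ 2.355 in; Ia = 300/637 in ≈ 0.471 in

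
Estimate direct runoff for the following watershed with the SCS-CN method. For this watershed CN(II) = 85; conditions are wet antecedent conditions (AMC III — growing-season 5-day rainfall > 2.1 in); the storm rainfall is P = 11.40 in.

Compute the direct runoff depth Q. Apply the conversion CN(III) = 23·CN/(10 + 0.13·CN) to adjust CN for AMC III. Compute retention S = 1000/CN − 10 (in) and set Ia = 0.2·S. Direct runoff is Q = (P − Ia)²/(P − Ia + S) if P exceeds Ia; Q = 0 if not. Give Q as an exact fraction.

Q = 161142723/15305695 in ≈ 10.528 in

Wet (AMC III): CN(III) = 23·85/(10 + 0.13·85) = 1955/(421/20) = 39100/421 ≈ 92.874
Max retention: S = 1000/(39100/421) − 10 = 300/391 in (≈ 0.767 in)
Ia = 0.2S: 0.2·0.767 = 0.153 in (exactly 60/391)
Since P=11.400 > Ia=0.153: effective rainfall P−Ia = 21987/1955 in
Runoff Q = (P−Ia)²/(P−Ia+S) = (11.247)²/(11.247+0.767) = 161142723/15305695 ≈ 10.528 in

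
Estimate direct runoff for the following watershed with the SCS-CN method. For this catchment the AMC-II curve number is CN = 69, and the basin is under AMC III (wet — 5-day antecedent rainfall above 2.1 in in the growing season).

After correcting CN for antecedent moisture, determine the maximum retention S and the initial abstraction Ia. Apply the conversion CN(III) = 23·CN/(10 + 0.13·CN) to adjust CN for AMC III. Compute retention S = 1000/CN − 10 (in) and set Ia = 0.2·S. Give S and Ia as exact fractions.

S = 3100/1587 in ≈ 1.953 in; Ia = 620/1587 in ≈ 0.391 in

CN(III) from CN(II)=69: (23·69)/(10 + 0.13·69) = 158700/1897 ≈ 83.658
S = 1000/(158700/1897) − 10 = 3100/1587 in ≈ 1.953 in
Ia = 0.2S: 0.2·1.953 = 0.391 in (exactly 620/1587)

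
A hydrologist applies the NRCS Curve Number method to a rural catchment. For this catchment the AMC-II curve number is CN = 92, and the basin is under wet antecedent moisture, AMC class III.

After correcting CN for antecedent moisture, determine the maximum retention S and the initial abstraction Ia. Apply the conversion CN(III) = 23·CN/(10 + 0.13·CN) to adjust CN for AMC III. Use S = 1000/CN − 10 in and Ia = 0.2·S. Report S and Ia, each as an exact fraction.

S = 200/529 in ≈ 0.378 in; Ia = 40/529 in ≈ 0.076 in

Adjust CN=92 to AMC III: 23·92/(10 + 0.13·92) → 2116 ÷ (549/25) = 52900/549 ≈ 96.357
Max retention: S = 1000/(52900/549) − 10 = 200/529 in (≈ 0.378 in)
Ia = 0.2S: 0.2·0.378 = 0.076 in (exactly 40/529)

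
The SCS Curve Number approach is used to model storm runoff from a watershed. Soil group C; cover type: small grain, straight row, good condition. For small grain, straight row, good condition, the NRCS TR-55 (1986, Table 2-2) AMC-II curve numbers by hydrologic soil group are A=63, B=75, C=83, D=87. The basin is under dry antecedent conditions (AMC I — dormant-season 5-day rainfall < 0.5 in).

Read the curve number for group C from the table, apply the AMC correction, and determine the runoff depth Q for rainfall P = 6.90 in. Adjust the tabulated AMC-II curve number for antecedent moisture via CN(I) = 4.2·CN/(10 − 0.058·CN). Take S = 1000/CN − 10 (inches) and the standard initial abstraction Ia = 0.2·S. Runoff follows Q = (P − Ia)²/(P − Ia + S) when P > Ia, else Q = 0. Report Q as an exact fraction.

Q = 10664073289/3281493810 in ≈ 3.250 in

NRCS table: small grain, straight row, good condition, soil group C → CN(II) = 83
Adjust CN=83 to AMC I: 4.2·83/(10 − 0.058·83) → (1743/5) ÷ (2593/500) = 174300/2593 ≈ 67.219
Retention S: 1000/CN − 10 with CN=67.219 → S = 8500/1743 ≈ 4.877 in
Initial abstraction Ia = S/5 = (8500/1743)/5 = 1700/1743 ≈ 0.975 in
Since P=6.900 > Ia=0.975: effective rainfall P−Ia = 103267/17430 in
Q: (103267/17430)² ÷ (188267/17430) = 10664073289/3281493810 in (≈ 3.250 in)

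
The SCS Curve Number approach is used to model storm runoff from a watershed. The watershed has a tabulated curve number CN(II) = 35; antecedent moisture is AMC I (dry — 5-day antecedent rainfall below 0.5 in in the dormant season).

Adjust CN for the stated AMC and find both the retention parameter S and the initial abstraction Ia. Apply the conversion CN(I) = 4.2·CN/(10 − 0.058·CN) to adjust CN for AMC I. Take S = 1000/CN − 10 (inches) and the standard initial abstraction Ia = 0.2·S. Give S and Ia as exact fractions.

CN(I) from CN(II)=35: (4.2·35)/(10 − 0.058·35) = 14700/797 ≈ 18.444
Retention S: 1000/CN − 10 with CN=18.444 → S = 6500/147 ≈ 44.218 in
Ia = 0.2·(6500/147) = 1300/147 in ≈ 8.844 in

S = 6500/147 in ≈ 44.218 in; Ia = 1300/147 in ≈ 8.844 in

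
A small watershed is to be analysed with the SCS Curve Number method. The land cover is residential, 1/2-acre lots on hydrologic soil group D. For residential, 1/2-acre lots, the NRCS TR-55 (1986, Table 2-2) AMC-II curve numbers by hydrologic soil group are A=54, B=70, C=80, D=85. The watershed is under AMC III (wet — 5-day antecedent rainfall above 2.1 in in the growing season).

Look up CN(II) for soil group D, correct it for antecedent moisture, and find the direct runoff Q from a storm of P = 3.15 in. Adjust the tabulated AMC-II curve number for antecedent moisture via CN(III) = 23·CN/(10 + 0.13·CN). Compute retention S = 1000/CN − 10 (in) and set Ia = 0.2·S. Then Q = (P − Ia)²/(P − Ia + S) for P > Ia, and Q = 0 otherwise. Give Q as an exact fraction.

NRCS table: residential, 1/2-acre lots, soil group D → CN(II) = 85
Wet (AMC III): CN(III) = 23·85/(10 + 0.13·85) = 1955/(421/20) = 39100/421 ≈ 92.874
S = 1000/(39100/421) − 10 = 300/391 in ≈ 0.767 in
Ia = 0.2S: 0.2·0.767 = 0.153 in (exactly 60/391)
Since P=3.150 > Ia=0.153: effective rainfall P−Ia = 23433/7820 in
Runoff Q = (P−Ia)²/(P−Ia+S) = (2.997)²/(2.997+0.767) = 183035163/76722020 ≈ 2.386 in

Q = 183035163/76722020 in ≈ 2.386 in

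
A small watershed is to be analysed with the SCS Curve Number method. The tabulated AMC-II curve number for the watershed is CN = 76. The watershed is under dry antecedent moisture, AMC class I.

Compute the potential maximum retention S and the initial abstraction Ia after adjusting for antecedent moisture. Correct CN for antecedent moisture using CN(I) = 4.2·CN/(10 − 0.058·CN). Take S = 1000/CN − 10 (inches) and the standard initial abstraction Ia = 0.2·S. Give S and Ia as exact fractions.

S = 1000/133 in ≈ 7.519 in; Ia = 200/133 in ≈ 1.504 in

Adjust CN=76 to AMC I: 4.2·76/(10 − 0.058·76) → (1596/5) ÷ (699/125) = 13300/233 ≈ 57.082
Max retention: S = 1000/(13300/233) − 10 = 1000/133 in (≈ 7.519 in)
Ia = 0.2·(1000/133) = 200/133 in ≈ 1.504 in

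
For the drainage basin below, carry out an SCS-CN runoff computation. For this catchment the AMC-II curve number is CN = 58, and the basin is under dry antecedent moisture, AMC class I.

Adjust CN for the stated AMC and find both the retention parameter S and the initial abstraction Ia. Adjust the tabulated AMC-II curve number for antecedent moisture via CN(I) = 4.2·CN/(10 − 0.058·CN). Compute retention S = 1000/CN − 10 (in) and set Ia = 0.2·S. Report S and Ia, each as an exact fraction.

S = 500/29 in ≈ 17.241 in; Ia = 100/29 in ≈ 3.448 in

Adjust CN=58 to AMC I: 4.2·58/(10 − 0.058·58) → (1218/5) ÷ (1659/250) = 2900/79 ≈ 36.709
Retention S: 1000/CN − 10 with CN=36.709 → S = 500/29 ≈ 17.241 in
Initial abstraction Ia = S/5 = (500/29)/5 = 100/29 ≈ 3.448 in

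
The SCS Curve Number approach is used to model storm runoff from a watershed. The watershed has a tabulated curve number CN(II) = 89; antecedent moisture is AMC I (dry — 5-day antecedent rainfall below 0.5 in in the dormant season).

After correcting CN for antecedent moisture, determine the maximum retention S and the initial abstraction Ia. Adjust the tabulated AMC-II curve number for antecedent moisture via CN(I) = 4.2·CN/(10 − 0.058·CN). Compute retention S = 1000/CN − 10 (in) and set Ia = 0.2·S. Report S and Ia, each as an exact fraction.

Dry (AMC I): CN(I) = 4.2·89/(10 − 0.058·89) = (1869/5)/(2419/500) = 186900/2419 ≈ 77.263
Retention S: 1000/CN − 10 with CN=77.263 → S = 5500/1869 ≈ 2.943 in
Ia = 0.2S: 0.2·2.943 = 0.589 in (exactly 1100/1869)

S = 5500/1869 in ≈ 2.943 in; Ia = 1100/1869 in ≈ 0.589 in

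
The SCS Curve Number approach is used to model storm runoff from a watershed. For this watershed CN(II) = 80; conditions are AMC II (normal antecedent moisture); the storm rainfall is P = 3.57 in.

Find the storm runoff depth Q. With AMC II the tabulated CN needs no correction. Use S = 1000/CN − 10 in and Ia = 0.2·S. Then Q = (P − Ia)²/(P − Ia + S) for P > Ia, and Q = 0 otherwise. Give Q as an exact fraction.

AMC II — tabulated CN = 80 applies directly.
Max retention: S = 1000/80 − 10 = 5/2 in (≈ 2.500 in)
Initial abstraction Ia = S/5 = (5/2)/5 = 1/2 ≈ 0.500 in
P − Ia = 3.570 − 0.500 = 307/100 ≈ 3.070 in (> 0, runoff occurs)
Runoff Q = (P−Ia)²/(P−Ia+S) = (3.070)²/(3.070+2.500) = 94249/55700 ≈ 1.692 in

Q = 94249/55700 in ≈ 1.692 in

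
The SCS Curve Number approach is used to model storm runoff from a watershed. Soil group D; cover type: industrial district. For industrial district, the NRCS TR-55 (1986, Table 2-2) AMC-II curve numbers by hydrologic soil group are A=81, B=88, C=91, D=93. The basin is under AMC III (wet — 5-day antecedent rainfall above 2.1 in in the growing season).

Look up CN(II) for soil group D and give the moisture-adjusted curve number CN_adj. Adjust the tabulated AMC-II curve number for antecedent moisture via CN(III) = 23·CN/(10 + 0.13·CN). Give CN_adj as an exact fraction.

NRCS table: industrial district, soil group D → CN(II) = 93
Adjust CN=93 to AMC III: 23·93/(10 + 0.13·93) → 2139 ÷ (2209/100) = 213900/2209 ≈ 96.831

CN_adj = 213900/2209 ≈ 96.831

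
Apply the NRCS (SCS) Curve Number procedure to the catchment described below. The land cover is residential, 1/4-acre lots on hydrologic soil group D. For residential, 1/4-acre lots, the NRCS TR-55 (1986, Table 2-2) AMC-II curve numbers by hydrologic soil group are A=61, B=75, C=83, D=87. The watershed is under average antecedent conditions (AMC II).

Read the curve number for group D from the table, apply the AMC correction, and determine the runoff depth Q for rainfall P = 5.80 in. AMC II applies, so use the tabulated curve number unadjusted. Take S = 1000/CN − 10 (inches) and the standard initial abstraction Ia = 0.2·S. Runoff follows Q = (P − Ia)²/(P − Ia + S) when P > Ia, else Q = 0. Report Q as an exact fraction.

NRCS table: residential, 1/4-acre lots, soil group D → CN(II) = 87
AMC II — tabulated CN = 87 applies directly.
Max retention: S = 1000/87 − 10 = 130/87 in (≈ 1.494 in)
Initial abstraction Ia = S/5 = (130/87)/5 = 26/87 ≈ 0.299 in
P − Ia = 5.800 − 0.299 = 2393/435 ≈ 5.501 in (> 0, runoff occurs)
Runoff Q = (P−Ia)²/(P−Ia+S) = (5.501)²/(5.501+1.494) = 5726449/1323705 ≈ 4.326 in

Q = 5726449/1323705 in ≈ 4.326 in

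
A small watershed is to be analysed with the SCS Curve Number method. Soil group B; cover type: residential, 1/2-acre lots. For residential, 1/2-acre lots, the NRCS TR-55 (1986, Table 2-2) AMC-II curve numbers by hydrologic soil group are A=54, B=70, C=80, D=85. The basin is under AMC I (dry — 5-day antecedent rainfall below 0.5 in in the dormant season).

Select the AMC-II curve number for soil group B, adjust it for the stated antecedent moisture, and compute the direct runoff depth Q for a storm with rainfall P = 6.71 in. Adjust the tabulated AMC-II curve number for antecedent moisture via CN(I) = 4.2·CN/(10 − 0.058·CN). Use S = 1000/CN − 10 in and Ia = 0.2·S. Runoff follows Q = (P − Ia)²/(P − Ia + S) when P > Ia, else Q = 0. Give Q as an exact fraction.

Q = 523448641/357107100 in ≈ 1.466 in

NRCS table: residential, 1/2-acre lots, soil group B → CN(II) = 70
Dry (AMC I): CN(I) = 4.2·70/(10 − 0.058·70) = 294/(297/50) = 4900/99 ≈ 49.495
Retention S: 1000/CN − 10 with CN=49.495 → S = 500/49 ≈ 10.204 in
Ia = 0.2·(500/49) = 100/49 in ≈ 2.041 in
P − Ia = 6.710 − 2.041 = 22879/4900 ≈ 4.669 in (> 0, runoff occurs)
Q: (22879/4900)² ÷ (72879/4900) = 523448641/357107100 in (≈ 1.466 in)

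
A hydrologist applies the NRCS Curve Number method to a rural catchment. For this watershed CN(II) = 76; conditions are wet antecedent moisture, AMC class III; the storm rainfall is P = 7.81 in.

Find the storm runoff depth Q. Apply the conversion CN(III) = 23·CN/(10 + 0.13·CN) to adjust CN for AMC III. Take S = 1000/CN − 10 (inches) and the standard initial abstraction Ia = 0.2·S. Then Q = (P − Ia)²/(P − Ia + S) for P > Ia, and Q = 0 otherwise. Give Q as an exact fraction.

CN(III) from CN(II)=76: (23·76)/(10 + 0.13·76) = 43700/497 ≈ 87.928
S = 1000/(43700/497) − 10 = 600/437 in ≈ 1.373 in
Ia = 0.2·(600/437) = 120/437 in ≈ 0.275 in
P − Ia = 7.810 − 0.275 = 329297/43700 ≈ 7.535 in (> 0, runoff occurs)
Q = (329297/43700)²/((329297/43700) + 600/437) = (108436514209/1909690000)/(389297/43700) = 108436514209/17012278900 in ≈ 6.374 in

Q = 108436514209/17012278900 in ≈ 6.374 in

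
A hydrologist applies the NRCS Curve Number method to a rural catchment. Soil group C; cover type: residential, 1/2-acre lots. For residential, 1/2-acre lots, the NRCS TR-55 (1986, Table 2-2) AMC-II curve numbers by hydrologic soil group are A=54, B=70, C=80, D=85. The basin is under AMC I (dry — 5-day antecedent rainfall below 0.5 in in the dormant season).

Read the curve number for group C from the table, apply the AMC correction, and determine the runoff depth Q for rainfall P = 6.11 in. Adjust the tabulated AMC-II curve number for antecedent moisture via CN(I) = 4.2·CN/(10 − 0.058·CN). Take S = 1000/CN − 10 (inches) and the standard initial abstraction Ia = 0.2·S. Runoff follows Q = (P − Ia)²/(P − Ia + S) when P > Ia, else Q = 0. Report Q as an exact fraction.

NRCS table: residential, 1/2-acre lots, soil group C → CN(II) = 80
Adjust CN=80 to AMC I: 4.2·80/(10 − 0.058·80) → 336 ÷ (134/25) = 4200/67 ≈ 62.687
Retention S: 1000/CN − 10 with CN=62.687 → S = 125/21 ≈ 5.952 in
Ia = 0.2S: 0.2·5.952 = 1.190 in (exactly 25/21)
Excess rainfall: 6.110 − 1.190 = 4.920 in; P > Ia so Q > 0
Q = (10331/2100)²/((10331/2100) + 125/21) = (106729561/4410000)/(22831/2100) = 106729561/47945100 in ≈ 2.226 in

Q = 106729561/47945100 in ≈ 2.226 in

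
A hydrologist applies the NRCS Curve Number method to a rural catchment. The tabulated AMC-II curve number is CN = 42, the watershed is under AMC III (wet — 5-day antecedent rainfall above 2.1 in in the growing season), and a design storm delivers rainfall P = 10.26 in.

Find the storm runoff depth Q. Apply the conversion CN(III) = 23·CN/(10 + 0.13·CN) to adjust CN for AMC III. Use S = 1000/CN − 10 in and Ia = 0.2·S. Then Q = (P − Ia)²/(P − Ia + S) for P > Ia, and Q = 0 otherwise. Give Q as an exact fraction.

Q = 47864250841/8785262850 in ≈ 5.448 in

Wet (AMC III): CN(III) = 23·42/(10 + 0.13·42) = 966/(773/50) = 48300/773 ≈ 62.484
S = 1000/(48300/773) − 10 = 2900/483 in ≈ 6.004 in
Ia = 0.2·(2900/483) = 580/483 in ≈ 1.201 in
Since P=10.260 > Ia=1.201: effective rainfall P−Ia = 218779/24150 in
Q: (218779/24150)² ÷ (363779/24150) = 47864250841/8785262850 in (≈ 5.448 in)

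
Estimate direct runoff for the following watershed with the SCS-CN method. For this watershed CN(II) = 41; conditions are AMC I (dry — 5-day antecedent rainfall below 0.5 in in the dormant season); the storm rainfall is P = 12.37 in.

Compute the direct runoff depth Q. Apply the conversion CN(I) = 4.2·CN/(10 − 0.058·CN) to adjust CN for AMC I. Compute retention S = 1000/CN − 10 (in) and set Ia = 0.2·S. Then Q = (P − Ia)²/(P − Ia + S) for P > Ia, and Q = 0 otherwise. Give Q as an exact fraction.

CN(I) from CN(II)=41: (4.2·41)/(10 − 0.058·41) = 86100/3811 ≈ 22.592
Max retention: S = 1000/(86100/3811) − 10 = 29500/861 in (≈ 34.262 in)
Ia = 0.2S: 0.2·34.262 = 6.852 in (exactly 5900/861)
Since P=12.370 > Ia=6.852: effective rainfall P−Ia = 475057/86100 in
Q: (475057/86100)² ÷ (3425057/86100) = 225679153249/294897407700 in (≈ 0.765 in)

Q = 225679153249/294897407700 in ≈ 0.765 in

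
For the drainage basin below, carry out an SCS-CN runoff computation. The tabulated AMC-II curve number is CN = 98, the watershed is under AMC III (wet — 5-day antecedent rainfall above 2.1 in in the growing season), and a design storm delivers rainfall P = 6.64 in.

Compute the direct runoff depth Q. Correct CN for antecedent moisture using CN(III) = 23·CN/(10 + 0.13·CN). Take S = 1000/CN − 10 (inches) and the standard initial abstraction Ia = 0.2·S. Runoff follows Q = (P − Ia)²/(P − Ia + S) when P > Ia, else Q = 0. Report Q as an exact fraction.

CN(III) from CN(II)=98: (23·98)/(10 + 0.13·98) = 112700/1137 ≈ 99.120
Retention S: 1000/CN − 10 with CN=99.120 → S = 100/1127 ≈ 0.089 in
Initial abstraction Ia = S/5 = (100/1127)/5 = 20/1127 ≈ 0.018 in
Excess rainfall: 6.640 − 0.018 = 6.622 in; P > Ia so Q > 0
Q: (186582/28175)² ÷ (189082/28175) = 17406421362/2663692675 in (≈ 6.535 in)

Q = 17406421362/2663692675 in ≈ 6.535 in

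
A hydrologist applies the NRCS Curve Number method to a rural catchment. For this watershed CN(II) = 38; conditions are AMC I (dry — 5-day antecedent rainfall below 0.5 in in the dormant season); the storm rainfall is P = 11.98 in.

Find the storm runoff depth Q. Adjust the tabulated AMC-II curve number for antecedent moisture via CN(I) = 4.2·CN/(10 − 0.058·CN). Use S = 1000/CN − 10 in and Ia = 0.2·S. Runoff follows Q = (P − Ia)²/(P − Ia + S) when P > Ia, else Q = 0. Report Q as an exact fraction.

Q = 7056168001/17137069950 in ≈ 0.412 in

Adjust CN=38 to AMC I: 4.2·38/(10 − 0.058·38) → (798/5) ÷ (1949/250) = 39900/1949 ≈ 20.472
Retention S: 1000/CN − 10 with CN=20.472 → S = 15500/399 ≈ 38.847 in
Ia = 0.2·(15500/399) = 3100/399 in ≈ 7.769 in
Since P=11.980 > Ia=7.769: effective rainfall P−Ia = 84001/19950 in
Q: (84001/19950)² ÷ (859001/19950) = 7056168001/17137069950 in (≈ 0.412 in)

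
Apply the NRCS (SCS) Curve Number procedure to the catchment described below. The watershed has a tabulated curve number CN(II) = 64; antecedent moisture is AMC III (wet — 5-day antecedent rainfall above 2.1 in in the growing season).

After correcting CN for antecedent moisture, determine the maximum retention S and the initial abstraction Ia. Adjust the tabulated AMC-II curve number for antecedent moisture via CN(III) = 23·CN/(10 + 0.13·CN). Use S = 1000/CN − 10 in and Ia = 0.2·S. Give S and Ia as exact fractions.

Adjust CN=64 to AMC III: 23·64/(10 + 0.13·64) → 1472 ÷ (458/25) = 18400/229 ≈ 80.349
Retention S: 1000/CN − 10 with CN=80.349 → S = 225/92 ≈ 2.446 in
Ia = 0.2S: 0.2·2.446 = 0.489 in (exactly 45/92)

S = 225/92 in ≈ 2.446 in; Ia = 45/92 in ≈ 0.489 in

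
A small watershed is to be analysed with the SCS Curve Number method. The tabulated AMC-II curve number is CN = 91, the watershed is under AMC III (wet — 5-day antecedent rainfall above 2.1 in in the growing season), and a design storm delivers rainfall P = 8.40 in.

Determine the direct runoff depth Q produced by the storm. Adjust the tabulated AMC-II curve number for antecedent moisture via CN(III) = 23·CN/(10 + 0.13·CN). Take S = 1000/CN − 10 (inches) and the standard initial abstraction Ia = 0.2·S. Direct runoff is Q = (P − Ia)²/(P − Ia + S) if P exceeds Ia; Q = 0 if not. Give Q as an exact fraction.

Q = 1261674006/159601715 in ≈ 7.905 in

Adjust CN=91 to AMC III: 23·91/(10 + 0.13·91) → 2093 ÷ (2183/100) = 209300/2183 ≈ 95.877
Max retention: S = 1000/(209300/2183) − 10 = 900/2093 in (≈ 0.430 in)
Initial abstraction Ia = S/5 = (900/2093)/5 = 180/2093 ≈ 0.086 in
Excess rainfall: 8.400 − 0.086 = 8.314 in; P > Ia so Q > 0
Q: (87006/10465)² ÷ (91506/10465) = 1261674006/159601715 in (≈ 7.905 in)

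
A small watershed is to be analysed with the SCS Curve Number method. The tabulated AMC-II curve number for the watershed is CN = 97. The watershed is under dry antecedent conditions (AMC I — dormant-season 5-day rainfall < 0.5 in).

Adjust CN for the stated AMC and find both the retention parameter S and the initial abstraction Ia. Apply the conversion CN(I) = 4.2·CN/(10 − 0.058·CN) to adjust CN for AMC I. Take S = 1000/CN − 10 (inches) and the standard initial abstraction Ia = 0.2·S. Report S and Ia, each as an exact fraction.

S = 500/679 in ≈ 0.736 in; Ia = 100/679 in ≈ 0.147 in

Dry (AMC I): CN(I) = 4.2·97/(10 − 0.058·97) = (2037/5)/(2187/500) = 67900/729 ≈ 93.141
Retention S: 1000/CN − 10 with CN=93.141 → S = 500/679 ≈ 0.736 in
Initial abstraction Ia = S/5 = (500/679)/5 = 100/679 ≈ 0.147 in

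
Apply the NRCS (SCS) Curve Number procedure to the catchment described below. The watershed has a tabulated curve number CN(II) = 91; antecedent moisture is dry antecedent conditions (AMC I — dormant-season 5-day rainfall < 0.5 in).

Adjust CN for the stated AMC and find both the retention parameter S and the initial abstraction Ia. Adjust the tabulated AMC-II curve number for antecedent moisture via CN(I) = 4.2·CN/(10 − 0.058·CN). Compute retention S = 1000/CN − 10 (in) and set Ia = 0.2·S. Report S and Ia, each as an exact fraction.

S = 1500/637 in ≈ 2.355 in; Ia = 300/637 in ≈ 0.471 in

Dry (AMC I): CN(I) = 4.2·91/(10 − 0.058·91) = (1911/5)/(2361/500) = 63700/787 ≈ 80.940
S = 1000/(63700/787) − 10 = 1500/637 in ≈ 2.355 in
Ia = 0.2·(1500/637) = 300/637 in ≈ 0.471 in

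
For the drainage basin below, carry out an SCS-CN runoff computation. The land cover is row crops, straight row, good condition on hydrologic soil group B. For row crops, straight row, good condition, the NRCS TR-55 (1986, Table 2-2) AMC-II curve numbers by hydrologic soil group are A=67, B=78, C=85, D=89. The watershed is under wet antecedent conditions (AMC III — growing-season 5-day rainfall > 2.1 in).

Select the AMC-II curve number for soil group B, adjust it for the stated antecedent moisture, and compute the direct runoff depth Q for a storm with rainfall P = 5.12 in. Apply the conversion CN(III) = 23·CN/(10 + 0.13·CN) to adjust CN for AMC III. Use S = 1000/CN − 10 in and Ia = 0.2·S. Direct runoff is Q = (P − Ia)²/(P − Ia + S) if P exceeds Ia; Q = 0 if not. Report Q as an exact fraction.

NRCS table: row crops, straight row, good condition, soil group B → CN(II) = 78
Wet (AMC III): CN(III) = 23·78/(10 + 0.13·78) = 1794/(1007/50) = 89700/1007 ≈ 89.076
Retention S: 1000/CN − 10 with CN=89.076 → S = 1100/897 ≈ 1.226 in
Initial abstraction Ia = S/5 = (1100/897)/5 = 220/897 ≈ 0.245 in
P − Ia = 5.120 − 0.245 = 109316/22425 ≈ 4.875 in (> 0, runoff occurs)
Runoff Q = (P−Ia)²/(P−Ia+S) = (4.875)²/(4.875+1.226) = 746874241/191756175 ≈ 3.895 in

Q = 746874241/191756175 in ≈ 3.895 in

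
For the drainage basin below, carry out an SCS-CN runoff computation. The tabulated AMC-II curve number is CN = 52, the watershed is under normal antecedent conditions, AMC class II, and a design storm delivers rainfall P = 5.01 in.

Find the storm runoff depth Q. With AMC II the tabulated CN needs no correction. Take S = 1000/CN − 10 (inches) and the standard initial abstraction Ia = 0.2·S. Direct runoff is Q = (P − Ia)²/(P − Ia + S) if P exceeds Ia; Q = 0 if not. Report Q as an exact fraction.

Average conditions: CN = 52 (no AMC adjustment).
Retention S: 1000/CN − 10 with CN=52.000 → S = 120/13 ≈ 9.231 in
Ia = 0.2·(120/13) = 24/13 in ≈ 1.846 in
P − Ia = 5.010 − 1.846 = 4113/1300 ≈ 3.164 in (> 0, runoff occurs)
Q = (4113/1300)²/((4113/1300) + 120/13) = (16916769/1690000)/(16113/1300) = 5638923/6982300 in ≈ 0.808 in

Q = 5638923/6982300 in ≈ 0.808 in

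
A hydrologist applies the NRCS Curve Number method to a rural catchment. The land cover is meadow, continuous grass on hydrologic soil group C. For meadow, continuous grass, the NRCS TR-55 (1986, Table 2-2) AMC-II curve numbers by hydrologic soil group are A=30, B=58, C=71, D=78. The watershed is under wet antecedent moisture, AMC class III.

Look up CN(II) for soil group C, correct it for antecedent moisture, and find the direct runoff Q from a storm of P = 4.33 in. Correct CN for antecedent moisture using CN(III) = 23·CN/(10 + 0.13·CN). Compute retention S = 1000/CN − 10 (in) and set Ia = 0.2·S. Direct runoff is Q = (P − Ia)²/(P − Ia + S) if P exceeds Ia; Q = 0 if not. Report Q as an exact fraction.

NRCS table: meadow, continuous grass, soil group C → CN(II) = 71
Adjust CN=71 to AMC III: 23·71/(10 + 0.13·71) → 1633 ÷ (1923/100) = 163300/1923 ≈ 84.919
Max retention: S = 1000/(163300/1923) − 10 = 2900/1633 in (≈ 1.776 in)
Ia = 0.2·(2900/1633) = 580/1633 in ≈ 0.355 in
Since P=4.330 > Ia=0.355: effective rainfall P−Ia = 649089/163300 in
Q: (649089/163300)² ÷ (939089/163300) = 421316529921/153353233700 in (≈ 2.747 in)

Q = 421316529921/153353233700 in ≈ 2.747 in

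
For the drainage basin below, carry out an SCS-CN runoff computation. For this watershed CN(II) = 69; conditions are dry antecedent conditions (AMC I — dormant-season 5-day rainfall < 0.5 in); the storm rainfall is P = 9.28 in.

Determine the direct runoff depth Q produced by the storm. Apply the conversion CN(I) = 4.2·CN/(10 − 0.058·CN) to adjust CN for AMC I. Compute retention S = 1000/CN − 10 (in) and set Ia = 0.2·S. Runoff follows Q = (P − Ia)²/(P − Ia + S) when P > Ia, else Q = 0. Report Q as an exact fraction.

CN(I) from CN(II)=69: (4.2·69)/(10 − 0.058·69) = 144900/2999 ≈ 48.316
Retention S: 1000/CN − 10 with CN=48.316 → S = 15500/1449 ≈ 10.697 in
Ia = 0.2S: 0.2·10.697 = 2.139 in (exactly 3100/1449)
Excess rainfall: 9.280 − 2.139 = 7.141 in; P > Ia so Q > 0
Q: (258668/36225)² ÷ (646168/36225) = 8363641778/2925929475 in (≈ 2.858 in)

Q = 8363641778/2925929475 in ≈ 2.858 in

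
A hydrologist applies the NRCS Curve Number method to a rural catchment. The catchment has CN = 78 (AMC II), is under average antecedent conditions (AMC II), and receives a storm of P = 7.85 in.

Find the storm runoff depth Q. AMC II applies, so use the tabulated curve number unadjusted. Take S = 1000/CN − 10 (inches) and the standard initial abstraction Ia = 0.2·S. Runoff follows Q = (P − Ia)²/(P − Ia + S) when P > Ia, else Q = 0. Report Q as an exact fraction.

Q = 32296489/6148740 in ≈ 5.253 in

CN(II) = 78; AMC II needs no correction.
Retention S: 1000/CN − 10 with CN=78.000 → S = 110/39 ≈ 2.821 in
Ia = 0.2·(110/39) = 22/39 in ≈ 0.564 in
Excess rainfall: 7.850 − 0.564 = 7.286 in; P > Ia so Q > 0
Runoff Q = (P−Ia)²/(P−Ia+S) = (7.286)²/(7.286+2.821) = 32296489/6148740 ≈ 5.253 in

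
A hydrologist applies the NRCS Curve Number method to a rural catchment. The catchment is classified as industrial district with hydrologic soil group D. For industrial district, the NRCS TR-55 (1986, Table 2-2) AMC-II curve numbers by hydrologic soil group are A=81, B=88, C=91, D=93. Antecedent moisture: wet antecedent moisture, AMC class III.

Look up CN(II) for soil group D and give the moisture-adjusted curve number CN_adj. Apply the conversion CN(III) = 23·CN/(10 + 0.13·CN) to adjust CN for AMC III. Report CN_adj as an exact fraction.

NRCS table: industrial district, soil group D → CN(II) = 93
CN(III) from CN(II)=93: (23·93)/(10 + 0.13·93) = 213900/2209 ≈ 96.831

CN_adj = 213900/2209 ≈ 96.831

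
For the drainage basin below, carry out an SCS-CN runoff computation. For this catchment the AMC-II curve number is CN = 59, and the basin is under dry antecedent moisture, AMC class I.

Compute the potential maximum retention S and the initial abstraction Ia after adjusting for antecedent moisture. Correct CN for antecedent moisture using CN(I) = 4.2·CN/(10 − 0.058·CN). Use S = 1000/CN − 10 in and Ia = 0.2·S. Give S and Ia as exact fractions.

CN(I) from CN(II)=59: (4.2·59)/(10 − 0.058·59) = 123900/3289 ≈ 37.671
S = 1000/(123900/3289) − 10 = 20500/1239 in ≈ 16.546 in
Ia = 0.2·(20500/1239) = 4100/1239 in ≈ 3.309 in

S = 20500/1239 in ≈ 16.546 in; Ia = 4100/1239 in ≈ 3.309 in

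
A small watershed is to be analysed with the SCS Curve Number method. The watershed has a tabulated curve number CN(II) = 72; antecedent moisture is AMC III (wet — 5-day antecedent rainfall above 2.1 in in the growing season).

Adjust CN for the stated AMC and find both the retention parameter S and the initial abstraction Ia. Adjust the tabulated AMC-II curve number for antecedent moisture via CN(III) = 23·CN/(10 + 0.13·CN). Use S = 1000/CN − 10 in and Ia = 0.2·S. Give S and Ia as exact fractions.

S = 350/207 in ≈ 1.691 in; Ia = 70/207 in ≈ 0.338 in

CN(III) from CN(II)=72: (23·72)/(10 + 0.13·72) = 10350/121 ≈ 85.537
S = 1000/(10350/121) − 10 = 350/207 in ≈ 1.691 in
Ia = 0.2·(350/207) = 70/207 in ≈ 0.338 in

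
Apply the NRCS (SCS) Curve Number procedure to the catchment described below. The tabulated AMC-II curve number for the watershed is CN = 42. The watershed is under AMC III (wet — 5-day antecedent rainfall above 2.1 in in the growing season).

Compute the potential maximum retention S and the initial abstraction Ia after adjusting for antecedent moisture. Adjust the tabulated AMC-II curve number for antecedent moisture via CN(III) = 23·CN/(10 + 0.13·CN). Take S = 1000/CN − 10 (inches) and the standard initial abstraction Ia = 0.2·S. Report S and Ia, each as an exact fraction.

S = 2900/483 in ≈ 6.004 in; Ia = 580/483 in ≈ 1.201 in

Adjust CN=42 to AMC III: 23·42/(10 + 0.13·42) → 966 ÷ (773/50) = 48300/773 ≈ 62.484
Retention S: 1000/CN − 10 with CN=62.484 → S = 2900/483 ≈ 6.004 in
Ia = 0.2S: 0.2·6.004 = 1.201 in (exactly 580/483)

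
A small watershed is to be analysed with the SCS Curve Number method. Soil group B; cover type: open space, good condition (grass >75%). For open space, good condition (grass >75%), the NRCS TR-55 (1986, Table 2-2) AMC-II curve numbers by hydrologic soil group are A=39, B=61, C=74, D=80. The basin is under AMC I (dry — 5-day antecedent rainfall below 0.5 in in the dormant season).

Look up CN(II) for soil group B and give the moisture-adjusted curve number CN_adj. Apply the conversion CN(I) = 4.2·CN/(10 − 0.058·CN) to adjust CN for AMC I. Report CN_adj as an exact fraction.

CN_adj = 42700/1077 ≈ 39.647

NRCS table: open space, good condition (grass >75%), soil group B → CN(II) = 61
CN(I) from CN(II)=61: (4.2·61)/(10 − 0.058·61) = 42700/1077 ≈ 39.647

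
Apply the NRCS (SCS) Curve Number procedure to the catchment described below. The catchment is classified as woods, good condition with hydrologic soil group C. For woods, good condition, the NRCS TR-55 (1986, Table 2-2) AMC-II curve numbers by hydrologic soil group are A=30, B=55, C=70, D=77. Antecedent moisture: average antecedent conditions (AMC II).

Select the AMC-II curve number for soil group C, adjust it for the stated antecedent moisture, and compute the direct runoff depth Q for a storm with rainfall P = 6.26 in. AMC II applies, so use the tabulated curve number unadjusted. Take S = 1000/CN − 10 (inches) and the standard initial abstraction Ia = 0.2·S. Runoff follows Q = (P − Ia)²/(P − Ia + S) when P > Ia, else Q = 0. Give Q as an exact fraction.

Q = 3575881/1186850 in ≈ 3.013 in

NRCS table: woods, good condition, soil group C → CN(II) = 70
Average conditions: CN = 70 (no AMC adjustment).
Retention S: 1000/CN − 10 with CN=70.000 → S = 30/7 ≈ 4.286 in
Ia = 0.2S: 0.2·4.286 = 0.857 in (exactly 6/7)
Excess rainfall: 6.260 − 0.857 = 5.403 in; P > Ia so Q > 0
Q: (1891/350)² ÷ (3391/350) = 3575881/1186850 in (≈ 3.013 in)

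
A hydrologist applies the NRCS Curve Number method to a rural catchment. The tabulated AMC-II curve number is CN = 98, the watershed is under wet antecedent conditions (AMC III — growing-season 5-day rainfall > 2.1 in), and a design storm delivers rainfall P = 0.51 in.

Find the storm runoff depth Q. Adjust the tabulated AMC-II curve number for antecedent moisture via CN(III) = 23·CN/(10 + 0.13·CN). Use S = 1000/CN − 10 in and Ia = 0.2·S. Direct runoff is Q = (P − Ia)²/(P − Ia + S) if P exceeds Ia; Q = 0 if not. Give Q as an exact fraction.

Q = 3077697529/7379257900 in ≈ 0.417 in

CN(III) from CN(II)=98: (23·98)/(10 + 0.13·98) = 112700/1137 ≈ 99.120
Max retention: S = 1000/(112700/1137) − 10 = 100/1127 in (≈ 0.089 in)
Ia = 0.2S: 0.2·0.089 = 0.018 in (exactly 20/1127)
Since P=0.510 > Ia=0.018: effective rainfall P−Ia = 55477/112700 in
Runoff Q = (P−Ia)²/(P−Ia+S) = (0.492)²/(0.492+0.089) = 3077697529/7379257900 ≈ 0.417 in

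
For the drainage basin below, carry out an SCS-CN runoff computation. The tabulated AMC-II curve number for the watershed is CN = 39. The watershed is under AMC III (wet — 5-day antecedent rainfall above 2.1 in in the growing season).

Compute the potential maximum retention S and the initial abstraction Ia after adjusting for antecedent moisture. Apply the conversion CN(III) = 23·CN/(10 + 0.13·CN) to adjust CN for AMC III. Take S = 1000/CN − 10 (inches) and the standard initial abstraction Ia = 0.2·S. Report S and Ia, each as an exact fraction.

CN(III) from CN(II)=39: (23·39)/(10 + 0.13·39) = 89700/1507 ≈ 59.522
Retention S: 1000/CN − 10 with CN=59.522 → S = 6100/897 ≈ 6.800 in
Initial abstraction Ia = S/5 = (6100/897)/5 = 1220/897 ≈ 1.360 in

S = 6100/897 in ≈ 6.800 in; Ia = 1220/897 in ≈ 1.360 in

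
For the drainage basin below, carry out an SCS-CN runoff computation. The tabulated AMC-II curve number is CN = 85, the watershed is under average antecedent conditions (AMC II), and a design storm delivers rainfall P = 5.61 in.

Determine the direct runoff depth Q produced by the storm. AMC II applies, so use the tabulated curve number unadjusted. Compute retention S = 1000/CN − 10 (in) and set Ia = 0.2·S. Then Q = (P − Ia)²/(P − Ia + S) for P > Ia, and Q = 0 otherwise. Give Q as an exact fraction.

AMC II — tabulated CN = 85 applies directly.
Retention S: 1000/CN − 10 with CN=85.000 → S = 30/17 ≈ 1.765 in
Ia = 0.2·(30/17) = 6/17 in ≈ 0.353 in
Excess rainfall: 5.610 − 0.353 = 5.257 in; P > Ia so Q > 0
Q: (8937/1700)² ÷ (11937/1700) = 26623323/6764300 in (≈ 3.936 in)

Q = 26623323/6764300 in ≈ 3.936 in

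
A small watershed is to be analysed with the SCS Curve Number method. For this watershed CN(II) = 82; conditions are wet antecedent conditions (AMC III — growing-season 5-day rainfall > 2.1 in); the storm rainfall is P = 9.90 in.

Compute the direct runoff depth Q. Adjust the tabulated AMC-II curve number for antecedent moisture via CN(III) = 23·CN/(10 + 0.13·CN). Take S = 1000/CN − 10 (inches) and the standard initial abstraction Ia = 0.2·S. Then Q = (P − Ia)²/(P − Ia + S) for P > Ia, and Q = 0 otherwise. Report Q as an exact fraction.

CN(III) from CN(II)=82: (23·82)/(10 + 0.13·82) = 94300/1033 ≈ 91.288
Max retention: S = 1000/(94300/1033) − 10 = 900/943 in (≈ 0.954 in)
Initial abstraction Ia = S/5 = (900/943)/5 = 180/943 ≈ 0.191 in
Since P=9.900 > Ia=0.191: effective rainfall P−Ia = 91557/9430 in
Q: (91557/9430)² ÷ (100557/9430) = 931409361/105361390 in (≈ 8.840 in)

Q = 931409361/105361390 in ≈ 8.840 in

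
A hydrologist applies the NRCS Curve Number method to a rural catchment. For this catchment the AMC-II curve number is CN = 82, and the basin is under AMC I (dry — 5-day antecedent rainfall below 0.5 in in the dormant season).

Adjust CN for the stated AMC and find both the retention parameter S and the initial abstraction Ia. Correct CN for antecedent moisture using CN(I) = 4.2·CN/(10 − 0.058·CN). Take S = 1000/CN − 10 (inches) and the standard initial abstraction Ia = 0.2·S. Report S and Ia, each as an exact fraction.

Dry (AMC I): CN(I) = 4.2·82/(10 − 0.058·82) = (1722/5)/(1311/250) = 28700/437 ≈ 65.675
S = 1000/(28700/437) − 10 = 1500/287 in ≈ 5.226 in
Ia = 0.2S: 0.2·5.226 = 1.045 in (exactly 300/287)

S = 1500/287 in ≈ 5.226 in; Ia = 300/287 in ≈ 1.045 in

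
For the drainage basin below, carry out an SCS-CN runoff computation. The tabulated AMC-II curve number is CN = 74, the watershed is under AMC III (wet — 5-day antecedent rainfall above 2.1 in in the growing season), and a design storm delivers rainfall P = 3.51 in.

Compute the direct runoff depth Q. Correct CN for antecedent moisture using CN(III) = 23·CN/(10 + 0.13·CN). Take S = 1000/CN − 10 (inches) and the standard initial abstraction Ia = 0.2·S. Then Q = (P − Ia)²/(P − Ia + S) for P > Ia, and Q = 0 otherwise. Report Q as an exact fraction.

Q = 5720448877/2636142700 in ≈ 2.170 in

Wet (AMC III): CN(III) = 23·74/(10 + 0.13·74) = 1702/(981/50) = 85100/981 ≈ 86.748
Retention S: 1000/CN − 10 with CN=86.748 → S = 1300/851 ≈ 1.528 in
Initial abstraction Ia = S/5 = (1300/851)/5 = 260/851 ≈ 0.306 in
Since P=3.510 > Ia=0.306: effective rainfall P−Ia = 272701/85100 in
Runoff Q = (P−Ia)²/(P−Ia+S) = (3.204)²/(3.204+1.528) = 5720448877/2636142700 ≈ 2.170 in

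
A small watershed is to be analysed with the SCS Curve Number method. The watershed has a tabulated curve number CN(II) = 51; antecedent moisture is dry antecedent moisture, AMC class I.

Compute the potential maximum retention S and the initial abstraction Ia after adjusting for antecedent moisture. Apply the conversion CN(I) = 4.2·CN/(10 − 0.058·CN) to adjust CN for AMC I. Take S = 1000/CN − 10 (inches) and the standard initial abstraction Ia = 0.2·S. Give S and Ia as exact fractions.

S = 3500/153 in ≈ 22.876 in; Ia = 700/153 in ≈ 4.575 in

Dry (AMC I): CN(I) = 4.2·51/(10 − 0.058·51) = (1071/5)/(3521/500) = 15300/503 ≈ 30.417
S = 1000/(15300/503) − 10 = 3500/153 in ≈ 22.876 in
Ia = 0.2·(3500/153) = 700/153 in ≈ 4.575 in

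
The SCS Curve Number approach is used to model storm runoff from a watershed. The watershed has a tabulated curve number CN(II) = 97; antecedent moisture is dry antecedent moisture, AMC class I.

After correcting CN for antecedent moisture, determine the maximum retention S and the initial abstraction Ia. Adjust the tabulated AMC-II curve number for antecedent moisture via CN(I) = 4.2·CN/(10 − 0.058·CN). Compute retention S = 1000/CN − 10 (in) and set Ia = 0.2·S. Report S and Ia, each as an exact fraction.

Dry (AMC I): CN(I) = 4.2·97/(10 − 0.058·97) = (2037/5)/(2187/500) = 67900/729 ≈ 93.141
S = 1000/(67900/729) − 10 = 500/679 in ≈ 0.736 in
Ia = 0.2S: 0.2·0.736 = 0.147 in (exactly 100/679)

S = 500/679 in ≈ 0.736 in; Ia = 100/679 in ≈ 0.147 in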